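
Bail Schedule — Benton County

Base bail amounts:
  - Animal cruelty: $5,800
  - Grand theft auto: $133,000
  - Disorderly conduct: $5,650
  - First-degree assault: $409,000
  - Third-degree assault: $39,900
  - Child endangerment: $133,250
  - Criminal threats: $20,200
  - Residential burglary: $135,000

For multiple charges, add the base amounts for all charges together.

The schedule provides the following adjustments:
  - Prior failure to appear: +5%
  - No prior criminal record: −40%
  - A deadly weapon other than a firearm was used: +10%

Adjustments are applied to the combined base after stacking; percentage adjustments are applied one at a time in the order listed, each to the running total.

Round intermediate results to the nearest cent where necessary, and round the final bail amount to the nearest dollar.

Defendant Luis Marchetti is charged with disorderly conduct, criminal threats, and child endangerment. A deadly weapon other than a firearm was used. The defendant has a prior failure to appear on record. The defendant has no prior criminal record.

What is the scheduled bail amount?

$110,256

Base amounts from the schedule: disorderly conduct $5,650; criminal threats $20,200; child endangerment $133,250.
Stacking rule: sum of all bases. $5,650 + $20,200 + $133,250 = $159,100.
Prior failure to appear (+5%): $159,100 × 1.05 = $167,055.
No prior criminal record (−40%): $167,055 × 0.6 = $100,233.
A deadly weapon other than a firearm was used (+10%): $100,233 × 1.1 = $110,256.30.
Rounded to the nearest dollar: $110,256.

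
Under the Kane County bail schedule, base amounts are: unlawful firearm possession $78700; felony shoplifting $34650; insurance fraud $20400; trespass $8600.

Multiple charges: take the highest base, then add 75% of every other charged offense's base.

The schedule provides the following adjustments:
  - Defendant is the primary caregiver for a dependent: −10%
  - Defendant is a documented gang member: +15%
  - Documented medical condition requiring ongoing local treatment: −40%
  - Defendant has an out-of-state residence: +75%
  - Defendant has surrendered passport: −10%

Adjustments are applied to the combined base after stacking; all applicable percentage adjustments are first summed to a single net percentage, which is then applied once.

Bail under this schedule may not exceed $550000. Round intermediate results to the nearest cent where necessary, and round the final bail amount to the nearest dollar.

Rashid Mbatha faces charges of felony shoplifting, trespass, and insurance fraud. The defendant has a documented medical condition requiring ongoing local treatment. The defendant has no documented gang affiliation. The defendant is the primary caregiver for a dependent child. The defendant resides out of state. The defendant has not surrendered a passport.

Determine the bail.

Base amounts from the schedule: felony shoplifting $34650; trespass $8600; insurance fraud $20400.
Stacking rule: highest base plus 75% of each additional charge. Highest is felony shoplifting at $34650. Additional: $8600 × 75% = $6450; $20400 × 75% = $15300. Combined base = $34650 + $21750 = $56400.
Net percentage adjustment: −10% −40% +75% = +25%. $56400 × 1.25 = $70500.
$70500 is within the $550000 maximum.

$70500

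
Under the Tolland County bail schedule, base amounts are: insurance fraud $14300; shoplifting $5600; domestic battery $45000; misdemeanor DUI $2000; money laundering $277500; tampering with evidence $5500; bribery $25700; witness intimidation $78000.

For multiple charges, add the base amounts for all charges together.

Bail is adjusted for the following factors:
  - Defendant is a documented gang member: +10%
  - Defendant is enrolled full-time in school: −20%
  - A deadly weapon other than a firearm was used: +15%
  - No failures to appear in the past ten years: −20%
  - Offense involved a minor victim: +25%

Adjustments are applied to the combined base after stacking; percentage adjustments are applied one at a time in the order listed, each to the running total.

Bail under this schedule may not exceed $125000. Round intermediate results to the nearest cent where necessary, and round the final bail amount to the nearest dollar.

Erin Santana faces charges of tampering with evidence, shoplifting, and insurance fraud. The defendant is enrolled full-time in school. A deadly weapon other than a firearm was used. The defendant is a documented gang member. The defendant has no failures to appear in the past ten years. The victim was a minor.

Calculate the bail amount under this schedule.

$25705

Base amounts from the schedule: tampering with evidence $5500; shoplifting $5600; insurance fraud $14300.
Stacking rule: sum of all bases. $5500 + $5600 + $14300 = $25400.
Defendant is a documented gang member (+10%): $25400 × 1.1 = $27940.
Defendant is enrolled full-time in school (−20%): $27940 × 0.8 = $22352.
A deadly weapon other than a firearm was used (+15%): $22352 × 1.15 = $25704.80.
No failures to appear in the past ten years (−20%): $25704.80 × 0.8 = $20563.84.
Offense involved a minor victim (+25%): $20563.84 × 1.25 = $25704.80.
$25704.80 is within the $125000 maximum.
Rounded to the nearest dollar: $25705.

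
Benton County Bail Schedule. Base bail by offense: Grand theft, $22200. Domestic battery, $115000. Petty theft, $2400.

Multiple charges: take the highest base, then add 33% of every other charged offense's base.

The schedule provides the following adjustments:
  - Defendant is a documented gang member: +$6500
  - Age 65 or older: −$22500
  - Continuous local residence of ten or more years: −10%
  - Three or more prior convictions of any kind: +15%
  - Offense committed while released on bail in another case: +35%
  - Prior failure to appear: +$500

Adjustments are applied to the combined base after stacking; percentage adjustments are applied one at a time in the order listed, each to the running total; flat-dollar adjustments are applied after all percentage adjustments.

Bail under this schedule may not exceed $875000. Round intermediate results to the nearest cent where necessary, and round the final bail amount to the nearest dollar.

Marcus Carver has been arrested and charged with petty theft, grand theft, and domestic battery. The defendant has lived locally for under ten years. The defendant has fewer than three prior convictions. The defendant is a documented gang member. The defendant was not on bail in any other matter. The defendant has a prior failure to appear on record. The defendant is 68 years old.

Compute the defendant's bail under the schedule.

Base amounts from the schedule: petty theft $2400; grand theft $22200; domestic battery $115000.
Stacking rule: highest base plus 33% of each additional charge. Highest is domestic battery at $115000. Additional: $2400 × 33% = $792; $22200 × 33% = $7326. Combined base = $115000 + $8118 = $123118.
Defendant is a documented gang member (+$6500 flat): $123118 + $6500 = $129618.
Age 65 or older (−$22500 flat): $129618 − $22500 = $107118.
Prior failure to appear (+$500 flat): $107118 + $500 = $107618.
$107618 is within the $875000 maximum.

$107618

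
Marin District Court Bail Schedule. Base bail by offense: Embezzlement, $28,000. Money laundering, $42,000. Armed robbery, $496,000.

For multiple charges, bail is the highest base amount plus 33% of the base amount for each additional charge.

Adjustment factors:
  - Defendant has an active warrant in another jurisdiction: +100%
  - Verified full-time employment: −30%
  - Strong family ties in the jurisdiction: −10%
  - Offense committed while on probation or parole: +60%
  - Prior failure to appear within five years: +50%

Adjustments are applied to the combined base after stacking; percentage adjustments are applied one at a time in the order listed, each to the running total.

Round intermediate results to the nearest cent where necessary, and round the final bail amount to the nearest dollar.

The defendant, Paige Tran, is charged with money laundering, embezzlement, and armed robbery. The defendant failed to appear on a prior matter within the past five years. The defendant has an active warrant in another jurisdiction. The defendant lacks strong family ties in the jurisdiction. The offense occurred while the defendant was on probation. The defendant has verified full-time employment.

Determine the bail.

$1,744,176

Base amounts from the schedule: money laundering $42,000; embezzlement $28,000; armed robbery $496,000.
Stacking rule: highest base plus 33% of each additional charge. Highest is armed robbery at $496,000. Additional: $42,000 × 33% = $13,860; $28,000 × 33% = $9,240. Combined base = $496,000 + $23,100 = $519,100.
Defendant has an active warrant in another jurisdiction (+100%): $519,100 × 2 = $1,038,200.
Verified full-time employment (−30%): $1,038,200 × 0.7 = $726,740.
Offense committed while on probation or parole (+60%): $726,740 × 1.6 = $1,162,784.
Prior failure to appear within five years (+50%): $1,162,784 × 1.5 = $1,744,176.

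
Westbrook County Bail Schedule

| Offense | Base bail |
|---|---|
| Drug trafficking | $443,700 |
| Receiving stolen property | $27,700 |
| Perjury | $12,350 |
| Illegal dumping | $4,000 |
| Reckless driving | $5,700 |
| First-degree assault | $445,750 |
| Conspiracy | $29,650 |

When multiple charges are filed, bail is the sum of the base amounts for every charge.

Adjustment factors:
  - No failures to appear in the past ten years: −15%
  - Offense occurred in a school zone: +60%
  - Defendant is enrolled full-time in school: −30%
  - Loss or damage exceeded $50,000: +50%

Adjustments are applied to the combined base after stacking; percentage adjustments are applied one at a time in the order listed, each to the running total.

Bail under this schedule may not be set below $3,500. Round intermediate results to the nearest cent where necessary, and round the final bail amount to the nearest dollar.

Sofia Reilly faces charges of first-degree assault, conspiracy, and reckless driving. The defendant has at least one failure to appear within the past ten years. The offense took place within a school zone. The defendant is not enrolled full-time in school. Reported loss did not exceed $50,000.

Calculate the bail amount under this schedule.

$769,760

Base amounts from the schedule: first-degree assault $445,750; conspiracy $29,650; reckless driving $5,700.
Stacking rule: sum of all bases. $445,750 + $29,650 + $5,700 = $481,100.
Offense occurred in a school zone (+60%): $481,100 × 1.6 = $769,760.
$769,760 is at or above the $3,500 minimum.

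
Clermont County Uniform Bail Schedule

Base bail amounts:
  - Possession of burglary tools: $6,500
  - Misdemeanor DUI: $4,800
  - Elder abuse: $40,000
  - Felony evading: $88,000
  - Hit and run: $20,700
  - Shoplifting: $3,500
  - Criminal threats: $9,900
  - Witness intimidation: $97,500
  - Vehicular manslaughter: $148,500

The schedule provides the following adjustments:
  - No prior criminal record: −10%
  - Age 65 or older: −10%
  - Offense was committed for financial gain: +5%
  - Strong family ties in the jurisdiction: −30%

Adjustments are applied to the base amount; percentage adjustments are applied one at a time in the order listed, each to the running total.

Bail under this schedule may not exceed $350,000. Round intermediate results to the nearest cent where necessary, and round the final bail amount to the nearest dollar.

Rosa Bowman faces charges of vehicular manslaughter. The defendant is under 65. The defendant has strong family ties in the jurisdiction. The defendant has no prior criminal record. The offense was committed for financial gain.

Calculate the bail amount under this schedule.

$98,233

Base amounts from the schedule: vehicular manslaughter $148,500.
Single charge. Combined base = $148,500.
No prior criminal record (−10%): $148,500 × 0.9 = $133,650.
Offense was committed for financial gain (+5%): $133,650 × 1.05 = $140,332.50.
Strong family ties in the jurisdiction (−30%): $140,332.50 × 0.7 = $98,232.75.
$98,232.75 is within the $350,000 maximum.
Rounded to the nearest dollar: $98,233.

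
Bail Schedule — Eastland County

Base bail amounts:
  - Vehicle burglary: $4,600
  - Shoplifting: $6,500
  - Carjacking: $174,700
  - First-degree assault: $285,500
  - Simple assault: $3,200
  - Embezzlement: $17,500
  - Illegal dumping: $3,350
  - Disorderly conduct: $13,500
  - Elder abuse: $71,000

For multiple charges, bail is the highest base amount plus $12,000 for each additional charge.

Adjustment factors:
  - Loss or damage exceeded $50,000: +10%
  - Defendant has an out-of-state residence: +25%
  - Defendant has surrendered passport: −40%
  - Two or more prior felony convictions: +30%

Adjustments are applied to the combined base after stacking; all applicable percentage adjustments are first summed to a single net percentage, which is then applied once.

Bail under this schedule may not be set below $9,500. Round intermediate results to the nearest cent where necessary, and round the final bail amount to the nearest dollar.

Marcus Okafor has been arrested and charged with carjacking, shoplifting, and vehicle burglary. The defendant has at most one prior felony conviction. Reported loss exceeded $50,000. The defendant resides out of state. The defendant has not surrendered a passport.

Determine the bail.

Base amounts from the schedule: carjacking $174,700; shoplifting $6,500; vehicle burglary $4,600.
Stacking rule: highest base plus $12,000 per additional charge. Highest is carjacking at $174,700; 2 additional charges → +$24,000. Combined base = $198,700.
Net percentage adjustment: +10% +25% = +35%. $198,700 × 1.35 = $268,245.
$268,245 is at or above the $9,500 minimum.

$268,245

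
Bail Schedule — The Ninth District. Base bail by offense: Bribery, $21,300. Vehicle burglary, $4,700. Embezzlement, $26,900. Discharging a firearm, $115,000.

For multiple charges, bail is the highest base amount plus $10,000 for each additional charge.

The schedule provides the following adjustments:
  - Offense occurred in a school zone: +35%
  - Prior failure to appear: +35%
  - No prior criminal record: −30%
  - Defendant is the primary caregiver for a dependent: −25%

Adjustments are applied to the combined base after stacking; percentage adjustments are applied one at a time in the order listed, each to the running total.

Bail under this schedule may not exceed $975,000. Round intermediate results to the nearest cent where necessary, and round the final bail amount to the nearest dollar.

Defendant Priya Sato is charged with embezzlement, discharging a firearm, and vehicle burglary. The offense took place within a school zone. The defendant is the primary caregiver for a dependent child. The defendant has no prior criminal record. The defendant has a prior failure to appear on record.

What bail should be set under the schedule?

$129,170

Base amounts from the schedule: embezzlement $26,900; discharging a firearm $115,000; vehicle burglary $4,700.
Stacking rule: highest base plus $10,000 per additional charge. Highest is discharging a firearm at $115,000; 2 additional charges → +$20,000. Combined base = $135,000.
Offense occurred in a school zone (+35%): $135,000 × 1.35 = $182,250.
Prior failure to appear (+35%): $182,250 × 1.35 = $246,037.50.
No prior criminal record (−30%): $246,037.50 × 0.7 = $172,226.25.
Defendant is the primary caregiver for a dependent (−25%): $172,226.25 × 0.75 = $129,169.69.
$129,169.69 is within the $975,000 maximum.
Rounded to the nearest dollar: $129,170.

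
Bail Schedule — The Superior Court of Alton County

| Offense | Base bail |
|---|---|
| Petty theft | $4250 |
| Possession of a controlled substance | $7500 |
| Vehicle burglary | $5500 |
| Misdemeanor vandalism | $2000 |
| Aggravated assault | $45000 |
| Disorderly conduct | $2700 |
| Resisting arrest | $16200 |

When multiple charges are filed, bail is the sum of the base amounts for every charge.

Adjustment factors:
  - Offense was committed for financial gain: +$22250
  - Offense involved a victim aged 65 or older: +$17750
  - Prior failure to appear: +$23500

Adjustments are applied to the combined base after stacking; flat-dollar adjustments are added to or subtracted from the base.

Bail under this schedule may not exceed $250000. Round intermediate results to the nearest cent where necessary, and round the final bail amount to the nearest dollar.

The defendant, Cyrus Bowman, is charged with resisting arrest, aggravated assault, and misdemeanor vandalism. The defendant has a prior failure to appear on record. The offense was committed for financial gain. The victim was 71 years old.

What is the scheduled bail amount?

$126700

Base amounts from the schedule: resisting arrest $16200; aggravated assault $45000; misdemeanor vandalism $2000.
Stacking rule: sum of all bases. $16200 + $45000 + $2000 = $63200.
Offense was committed for financial gain (+$22250 flat): $63200 + $22250 = $85450.
Offense involved a victim aged 65 or older (+$17750 flat): $85450 + $17750 = $103200.
Prior failure to appear (+$23500 flat): $103200 + $23500 = $126700.
$126700 is within the $250000 maximum.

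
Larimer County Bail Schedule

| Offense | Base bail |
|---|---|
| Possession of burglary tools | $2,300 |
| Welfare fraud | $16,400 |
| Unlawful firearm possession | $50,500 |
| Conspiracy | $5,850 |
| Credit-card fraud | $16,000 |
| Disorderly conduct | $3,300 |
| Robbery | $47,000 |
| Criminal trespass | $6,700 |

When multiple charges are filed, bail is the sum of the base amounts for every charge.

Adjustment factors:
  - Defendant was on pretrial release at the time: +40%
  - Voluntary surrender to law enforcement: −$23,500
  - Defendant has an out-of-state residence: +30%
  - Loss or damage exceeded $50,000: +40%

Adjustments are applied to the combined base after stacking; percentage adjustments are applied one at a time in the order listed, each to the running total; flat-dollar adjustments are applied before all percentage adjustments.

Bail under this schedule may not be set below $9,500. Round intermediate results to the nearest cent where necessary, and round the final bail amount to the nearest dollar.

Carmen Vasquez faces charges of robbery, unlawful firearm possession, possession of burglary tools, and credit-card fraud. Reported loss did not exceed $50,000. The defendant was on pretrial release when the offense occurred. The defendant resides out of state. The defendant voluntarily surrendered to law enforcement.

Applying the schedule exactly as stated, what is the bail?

$167,986

Base amounts from the schedule: robbery $47,000; unlawful firearm possession $50,500; possession of burglary tools $2,300; credit-card fraud $16,000.
Stacking rule: sum of all bases. $47,000 + $50,500 + $2,300 + $16,000 = $115,800.
Voluntary surrender to law enforcement (−$23,500 flat): $115,800 − $23,500 = $92,300.
Defendant was on pretrial release at the time (+40%): $92,300 × 1.4 = $129,220.
Defendant has an out-of-state residence (+30%): $129,220 × 1.3 = $167,986.
$167,986 is at or above the $9,500 minimum.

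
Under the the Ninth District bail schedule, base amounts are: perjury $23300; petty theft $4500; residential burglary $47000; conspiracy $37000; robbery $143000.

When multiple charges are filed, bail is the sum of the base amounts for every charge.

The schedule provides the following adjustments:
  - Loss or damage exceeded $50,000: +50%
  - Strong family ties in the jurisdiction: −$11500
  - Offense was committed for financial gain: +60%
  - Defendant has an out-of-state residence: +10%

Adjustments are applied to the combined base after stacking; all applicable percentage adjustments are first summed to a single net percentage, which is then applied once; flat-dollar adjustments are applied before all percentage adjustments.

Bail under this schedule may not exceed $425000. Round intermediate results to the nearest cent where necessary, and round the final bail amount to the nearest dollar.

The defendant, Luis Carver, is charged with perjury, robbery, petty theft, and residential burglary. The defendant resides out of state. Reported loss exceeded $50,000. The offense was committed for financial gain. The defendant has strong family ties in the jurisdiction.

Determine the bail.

Base amounts from the schedule: perjury $23300; robbery $143000; petty theft $4500; residential burglary $47000.
Stacking rule: sum of all bases. $23300 + $143000 + $4500 + $47000 = $217800.
Strong family ties in the jurisdiction (−$11500 flat): $217800 − $11500 = $206300.
Net percentage adjustment: +50% +60% +10% = +120%. $206300 × 2.2 = $453860.
Result $453860 exceeds the maximum of $425000; bail is capped at $425000.

$425000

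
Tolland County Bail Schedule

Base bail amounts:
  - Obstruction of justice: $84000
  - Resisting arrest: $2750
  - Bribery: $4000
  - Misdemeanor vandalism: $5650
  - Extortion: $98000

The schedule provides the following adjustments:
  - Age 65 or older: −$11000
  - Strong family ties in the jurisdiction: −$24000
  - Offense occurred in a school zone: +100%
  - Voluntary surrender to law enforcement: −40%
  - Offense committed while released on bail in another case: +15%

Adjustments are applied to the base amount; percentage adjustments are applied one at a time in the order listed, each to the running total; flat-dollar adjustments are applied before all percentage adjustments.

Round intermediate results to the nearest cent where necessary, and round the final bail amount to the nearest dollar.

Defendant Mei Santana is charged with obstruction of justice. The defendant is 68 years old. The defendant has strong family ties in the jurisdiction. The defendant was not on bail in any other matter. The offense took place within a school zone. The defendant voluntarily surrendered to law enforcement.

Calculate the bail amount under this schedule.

$58800

Base amounts from the schedule: obstruction of justice $84000.
Single charge. Combined base = $84000.
Age 65 or older (−$11000 flat): $84000 − $11000 = $73000.
Strong family ties in the jurisdiction (−$24000 flat): $73000 − $24000 = $49000.
Offense occurred in a school zone (+100%): $49000 × 2 = $98000.
Voluntary surrender to law enforcement (−40%): $98000 × 0.6 = $58800.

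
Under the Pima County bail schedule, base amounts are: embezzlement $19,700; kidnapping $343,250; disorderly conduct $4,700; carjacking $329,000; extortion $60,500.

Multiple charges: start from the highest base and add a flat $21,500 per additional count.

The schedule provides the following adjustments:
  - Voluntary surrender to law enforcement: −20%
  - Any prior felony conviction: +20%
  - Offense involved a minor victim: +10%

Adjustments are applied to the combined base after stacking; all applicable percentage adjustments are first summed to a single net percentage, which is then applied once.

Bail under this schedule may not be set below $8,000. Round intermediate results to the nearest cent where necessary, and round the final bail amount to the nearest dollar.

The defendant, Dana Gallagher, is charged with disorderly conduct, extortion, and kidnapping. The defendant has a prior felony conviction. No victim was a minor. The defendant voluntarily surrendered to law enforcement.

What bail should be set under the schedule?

Base amounts from the schedule: disorderly conduct $4,700; extortion $60,500; kidnapping $343,250.
Stacking rule: highest base plus $21,500 per additional charge. Highest is kidnapping at $343,250; 2 additional charges → +$43,000. Combined base = $386,250.
Net percentage adjustment: −20% +20% = +0%. $386,250 × 1 = $386,250.
$386,250 is at or above the $8,000 minimum.

$386,250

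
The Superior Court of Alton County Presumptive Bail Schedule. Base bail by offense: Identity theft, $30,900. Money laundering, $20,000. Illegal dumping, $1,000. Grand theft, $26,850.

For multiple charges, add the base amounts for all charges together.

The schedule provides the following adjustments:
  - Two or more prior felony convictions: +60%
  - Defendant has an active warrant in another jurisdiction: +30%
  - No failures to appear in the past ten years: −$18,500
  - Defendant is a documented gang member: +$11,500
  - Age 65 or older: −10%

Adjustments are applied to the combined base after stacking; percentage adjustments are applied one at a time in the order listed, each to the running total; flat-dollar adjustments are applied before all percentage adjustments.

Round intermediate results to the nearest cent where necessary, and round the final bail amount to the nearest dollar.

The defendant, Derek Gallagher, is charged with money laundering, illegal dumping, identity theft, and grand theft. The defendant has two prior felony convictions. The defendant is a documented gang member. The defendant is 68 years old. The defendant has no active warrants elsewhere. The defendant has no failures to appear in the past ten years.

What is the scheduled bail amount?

Base amounts from the schedule: money laundering $20,000; illegal dumping $1,000; identity theft $30,900; grand theft $26,850.
Stacking rule: sum of all bases. $20,000 + $1,000 + $30,900 + $26,850 = $78,750.
No failures to appear in the past ten years (−$18,500 flat): $78,750 − $18,500 = $60,250.
Defendant is a documented gang member (+$11,500 flat): $60,250 + $11,500 = $71,750.
Two or more prior felony convictions (+60%): $71,750 × 1.6 = $114,800.
Age 65 or older (−10%): $114,800 × 0.9 = $103,320.

$103,320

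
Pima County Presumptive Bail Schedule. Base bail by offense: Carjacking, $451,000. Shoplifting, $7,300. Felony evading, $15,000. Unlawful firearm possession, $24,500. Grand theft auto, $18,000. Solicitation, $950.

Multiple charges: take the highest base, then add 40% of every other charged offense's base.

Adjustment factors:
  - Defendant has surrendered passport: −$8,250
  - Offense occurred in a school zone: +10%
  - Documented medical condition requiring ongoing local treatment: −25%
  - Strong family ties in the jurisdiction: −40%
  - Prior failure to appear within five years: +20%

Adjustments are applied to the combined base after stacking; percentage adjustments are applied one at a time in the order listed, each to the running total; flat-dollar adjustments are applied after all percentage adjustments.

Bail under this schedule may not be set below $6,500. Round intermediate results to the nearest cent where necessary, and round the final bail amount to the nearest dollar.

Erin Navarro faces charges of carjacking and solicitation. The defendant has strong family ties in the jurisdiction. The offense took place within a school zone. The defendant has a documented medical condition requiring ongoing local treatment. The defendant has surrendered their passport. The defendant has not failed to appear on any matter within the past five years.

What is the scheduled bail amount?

Base amounts from the schedule: carjacking $451,000; solicitation $950.
Stacking rule: highest base plus 40% of each additional charge. Highest is carjacking at $451,000. Additional: $950 × 40% = $380. Combined base = $451,000 + $380 = $451,380.
Offense occurred in a school zone (+10%): $451,380 × 1.1 = $496,518.
Documented medical condition requiring ongoing local treatment (−25%): $496,518 × 0.75 = $372,388.50.
Strong family ties in the jurisdiction (−40%): $372,388.50 × 0.6 = $223,433.10.
Defendant has surrendered passport (−$8,250 flat): $223,433.10 − $8,250 = $215,183.10.
$215,183.10 is at or above the $6,500 minimum.
Rounded to the nearest dollar: $215,183.

$215,183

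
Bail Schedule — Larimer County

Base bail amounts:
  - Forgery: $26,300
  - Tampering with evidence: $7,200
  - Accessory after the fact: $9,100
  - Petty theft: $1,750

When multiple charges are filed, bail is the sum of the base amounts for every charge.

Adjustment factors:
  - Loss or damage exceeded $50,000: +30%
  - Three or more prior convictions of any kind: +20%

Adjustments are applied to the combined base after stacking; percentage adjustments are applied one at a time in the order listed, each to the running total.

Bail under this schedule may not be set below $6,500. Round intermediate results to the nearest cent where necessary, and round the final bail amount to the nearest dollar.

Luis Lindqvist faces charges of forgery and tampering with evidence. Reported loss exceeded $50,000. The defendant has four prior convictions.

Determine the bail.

$52,260

Base amounts from the schedule: forgery $26,300; tampering with evidence $7,200.
Stacking rule: sum of all bases. $26,300 + $7,200 = $33,500.
Loss or damage exceeded $50,000 (+30%): $33,500 × 1.3 = $43,550.
Three or more prior convictions of any kind (+20%): $43,550 × 1.2 = $52,260.
$52,260 is at or above the $6,500 minimum.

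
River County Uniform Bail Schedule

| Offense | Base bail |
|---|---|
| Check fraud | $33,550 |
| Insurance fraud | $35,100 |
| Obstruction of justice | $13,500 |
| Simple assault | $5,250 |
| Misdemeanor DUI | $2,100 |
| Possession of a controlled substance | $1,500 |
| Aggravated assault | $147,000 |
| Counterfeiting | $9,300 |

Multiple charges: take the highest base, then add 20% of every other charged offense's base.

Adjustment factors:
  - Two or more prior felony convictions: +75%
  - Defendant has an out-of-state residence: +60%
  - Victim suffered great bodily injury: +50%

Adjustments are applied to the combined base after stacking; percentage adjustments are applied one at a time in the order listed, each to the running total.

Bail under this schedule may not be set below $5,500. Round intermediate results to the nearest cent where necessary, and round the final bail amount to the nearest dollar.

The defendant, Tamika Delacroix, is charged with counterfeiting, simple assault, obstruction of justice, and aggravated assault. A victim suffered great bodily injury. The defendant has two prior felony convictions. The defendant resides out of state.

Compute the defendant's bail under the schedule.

$640,962

Base amounts from the schedule: counterfeiting $9,300; simple assault $5,250; obstruction of justice $13,500; aggravated assault $147,000.
Stacking rule: highest base plus 20% of each additional charge. Highest is aggravated assault at $147,000. Additional: $9,300 × 20% = $1,860; $5,250 × 20% = $1,050; $13,500 × 20% = $2,700. Combined base = $147,000 + $5,610 = $152,610.
Two or more prior felony convictions (+75%): $152,610 × 1.75 = $267,067.50.
Defendant has an out-of-state residence (+60%): $267,067.50 × 1.6 = $427,308.
Victim suffered great bodily injury (+50%): $427,308 × 1.5 = $640,962.
$640,962 is at or above the $5,500 minimum.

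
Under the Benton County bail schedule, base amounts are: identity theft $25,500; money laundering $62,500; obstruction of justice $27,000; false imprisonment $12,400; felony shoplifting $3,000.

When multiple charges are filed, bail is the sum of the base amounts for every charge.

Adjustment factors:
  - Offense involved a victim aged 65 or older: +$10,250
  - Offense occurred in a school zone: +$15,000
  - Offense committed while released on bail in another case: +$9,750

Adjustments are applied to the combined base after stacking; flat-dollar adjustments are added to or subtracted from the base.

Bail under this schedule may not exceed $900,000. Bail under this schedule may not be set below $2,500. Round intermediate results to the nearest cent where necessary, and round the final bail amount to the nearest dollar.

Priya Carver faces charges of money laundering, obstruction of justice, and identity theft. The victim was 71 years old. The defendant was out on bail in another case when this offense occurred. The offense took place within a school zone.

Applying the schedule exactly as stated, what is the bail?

Base amounts from the schedule: money laundering $62,500; obstruction of justice $27,000; identity theft $25,500.
Stacking rule: sum of all bases. $62,500 + $27,000 + $25,500 = $115,000.
Offense involved a victim aged 65 or older (+$10,250 flat): $115,000 + $10,250 = $125,250.
Offense occurred in a school zone (+$15,000 flat): $125,250 + $15,000 = $140,250.
Offense committed while released on bail in another case (+$9,750 flat): $140,250 + $9,750 = $150,000.
$150,000 is within the $900,000 maximum.
$150,000 is at or above the $2,500 minimum.

$150,000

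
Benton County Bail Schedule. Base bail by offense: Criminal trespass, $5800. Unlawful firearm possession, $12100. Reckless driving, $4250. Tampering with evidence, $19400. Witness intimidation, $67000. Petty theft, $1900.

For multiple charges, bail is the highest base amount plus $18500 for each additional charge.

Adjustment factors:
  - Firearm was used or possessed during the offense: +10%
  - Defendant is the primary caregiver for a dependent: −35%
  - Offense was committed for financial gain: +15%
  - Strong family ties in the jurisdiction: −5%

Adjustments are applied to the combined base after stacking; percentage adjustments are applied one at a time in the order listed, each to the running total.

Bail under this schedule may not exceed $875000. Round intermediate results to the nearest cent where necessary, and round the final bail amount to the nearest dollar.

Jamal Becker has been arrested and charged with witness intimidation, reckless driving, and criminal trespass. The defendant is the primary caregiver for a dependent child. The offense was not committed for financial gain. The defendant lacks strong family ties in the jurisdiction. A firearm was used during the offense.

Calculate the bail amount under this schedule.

Base amounts from the schedule: witness intimidation $67000; reckless driving $4250; criminal trespass $5800.
Stacking rule: highest base plus $18500 per additional charge. Highest is witness intimidation at $67000; 2 additional charges → +$37000. Combined base = $104000.
Firearm was used or possessed during the offense (+10%): $104000 × 1.1 = $114400.
Defendant is the primary caregiver for a dependent (−35%): $114400 × 0.65 = $74360.
$74360 is within the $875000 maximum.

$74360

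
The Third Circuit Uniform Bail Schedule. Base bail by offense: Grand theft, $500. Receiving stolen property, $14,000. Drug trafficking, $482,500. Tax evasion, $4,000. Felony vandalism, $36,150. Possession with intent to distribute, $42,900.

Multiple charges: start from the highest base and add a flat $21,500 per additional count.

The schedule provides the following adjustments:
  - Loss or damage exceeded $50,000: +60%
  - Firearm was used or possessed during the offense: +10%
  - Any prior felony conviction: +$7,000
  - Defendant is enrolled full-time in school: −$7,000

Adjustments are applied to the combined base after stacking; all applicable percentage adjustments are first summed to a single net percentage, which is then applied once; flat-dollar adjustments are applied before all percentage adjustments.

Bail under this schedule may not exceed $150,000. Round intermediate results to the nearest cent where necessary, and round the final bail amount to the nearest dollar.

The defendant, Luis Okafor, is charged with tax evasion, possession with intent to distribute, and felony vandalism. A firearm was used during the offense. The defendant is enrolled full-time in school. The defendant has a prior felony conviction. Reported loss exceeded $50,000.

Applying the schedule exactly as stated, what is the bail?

Base amounts from the schedule: tax evasion $4,000; possession with intent to distribute $42,900; felony vandalism $36,150.
Stacking rule: highest base plus $21,500 per additional charge. Highest is possession with intent to distribute at $42,900; 2 additional charges → +$43,000. Combined base = $85,900.
Any prior felony conviction (+$7,000 flat): $85,900 + $7,000 = $92,900.
Defendant is enrolled full-time in school (−$7,000 flat): $92,900 − $7,000 = $85,900.
Net percentage adjustment: +60% +10% = +70%. $85,900 × 1.7 = $146,030.
$146,030 is within the $150,000 maximum.

$146,030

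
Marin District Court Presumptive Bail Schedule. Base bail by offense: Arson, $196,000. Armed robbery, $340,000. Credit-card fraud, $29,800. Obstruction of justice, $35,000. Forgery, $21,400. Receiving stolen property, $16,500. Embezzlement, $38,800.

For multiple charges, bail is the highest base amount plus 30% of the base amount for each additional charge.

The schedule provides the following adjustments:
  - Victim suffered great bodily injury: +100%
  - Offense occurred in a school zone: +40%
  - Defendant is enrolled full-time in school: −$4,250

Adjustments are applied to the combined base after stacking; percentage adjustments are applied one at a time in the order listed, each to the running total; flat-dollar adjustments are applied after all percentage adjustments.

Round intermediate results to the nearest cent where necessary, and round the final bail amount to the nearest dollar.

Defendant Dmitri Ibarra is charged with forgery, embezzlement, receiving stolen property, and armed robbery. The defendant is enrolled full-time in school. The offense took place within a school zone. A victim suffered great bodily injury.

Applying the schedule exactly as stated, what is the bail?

$1,012,178

Base amounts from the schedule: forgery $21,400; embezzlement $38,800; receiving stolen property $16,500; armed robbery $340,000.
Stacking rule: highest base plus 30% of each additional charge. Highest is armed robbery at $340,000. Additional: $21,400 × 30% = $6,420; $38,800 × 30% = $11,640; $16,500 × 30% = $4,950. Combined base = $340,000 + $23,010 = $363,010.
Victim suffered great bodily injury (+100%): $363,010 × 2 = $726,020.
Offense occurred in a school zone (+40%): $726,020 × 1.4 = $1,016,428.
Defendant is enrolled full-time in school (−$4,250 flat): $1,016,428 − $4,250 = $1,012,178.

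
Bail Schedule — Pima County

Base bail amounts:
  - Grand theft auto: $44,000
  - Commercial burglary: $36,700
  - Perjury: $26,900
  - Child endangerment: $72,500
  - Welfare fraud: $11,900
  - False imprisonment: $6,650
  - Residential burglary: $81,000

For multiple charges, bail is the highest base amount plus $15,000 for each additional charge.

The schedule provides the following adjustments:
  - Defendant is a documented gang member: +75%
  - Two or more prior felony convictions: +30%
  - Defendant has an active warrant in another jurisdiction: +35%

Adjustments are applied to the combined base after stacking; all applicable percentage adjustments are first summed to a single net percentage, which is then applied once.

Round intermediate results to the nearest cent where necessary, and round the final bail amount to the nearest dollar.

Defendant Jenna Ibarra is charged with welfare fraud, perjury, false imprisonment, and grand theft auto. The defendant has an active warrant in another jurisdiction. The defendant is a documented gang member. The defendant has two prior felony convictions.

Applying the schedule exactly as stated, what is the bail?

$213,600

Base amounts from the schedule: welfare fraud $11,900; perjury $26,900; false imprisonment $6,650; grand theft auto $44,000.
Stacking rule: highest base plus $15,000 per additional charge. Highest is grand theft auto at $44,000; 3 additional charges → +$45,000. Combined base = $89,000.
Net percentage adjustment: +75% +30% +35% = +140%. $89,000 × 2.4 = $213,600.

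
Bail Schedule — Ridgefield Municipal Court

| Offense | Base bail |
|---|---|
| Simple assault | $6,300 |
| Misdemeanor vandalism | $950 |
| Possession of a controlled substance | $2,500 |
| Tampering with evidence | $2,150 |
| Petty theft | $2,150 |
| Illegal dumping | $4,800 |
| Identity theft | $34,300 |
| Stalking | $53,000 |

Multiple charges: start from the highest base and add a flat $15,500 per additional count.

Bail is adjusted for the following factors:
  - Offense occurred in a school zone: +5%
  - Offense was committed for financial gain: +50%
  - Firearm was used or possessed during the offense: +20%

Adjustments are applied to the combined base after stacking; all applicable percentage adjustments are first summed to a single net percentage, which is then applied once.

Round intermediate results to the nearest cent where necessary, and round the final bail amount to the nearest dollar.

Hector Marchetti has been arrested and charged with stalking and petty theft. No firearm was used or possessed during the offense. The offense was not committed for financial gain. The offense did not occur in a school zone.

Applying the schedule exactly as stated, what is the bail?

$68,500

Base amounts from the schedule: stalking $53,000; petty theft $2,150.
Stacking rule: highest base plus $15,500 per additional charge. Highest is stalking at $53,000; 1 additional charge → +$15,500. Combined base = $68,500.
No adjustment factors apply to this defendant.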